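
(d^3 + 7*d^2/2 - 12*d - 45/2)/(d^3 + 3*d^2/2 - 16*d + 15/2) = (2*d + 3)/(2*d - 1)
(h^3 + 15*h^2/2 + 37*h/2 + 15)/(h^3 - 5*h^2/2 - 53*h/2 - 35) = (h + 3)/(h - 7)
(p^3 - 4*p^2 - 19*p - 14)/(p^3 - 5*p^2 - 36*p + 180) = (p^3 - 4*p^2 - 19*p - 14)/(p^3 - 5*p^2 - 36*p + 180)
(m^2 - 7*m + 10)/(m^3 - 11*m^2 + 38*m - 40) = 1/(m - 4)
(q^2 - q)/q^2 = (q - 1)/q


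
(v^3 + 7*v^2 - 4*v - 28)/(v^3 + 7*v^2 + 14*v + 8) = (v^2 + 5*v - 14)/(v^2 + 5*v + 4)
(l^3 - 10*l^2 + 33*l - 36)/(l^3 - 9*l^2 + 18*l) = (l^2 - 7*l + 12)/(l*(l - 6))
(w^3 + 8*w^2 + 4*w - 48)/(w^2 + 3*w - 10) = (w^2 + 10*w + 24)/(w + 5)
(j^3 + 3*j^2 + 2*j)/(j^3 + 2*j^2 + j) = (j + 2)/(j + 1)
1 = 1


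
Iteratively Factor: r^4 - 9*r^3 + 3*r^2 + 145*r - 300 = (r - 5)*(r^3 - 4*r^2 - 17*r + 60) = (r - 5)^2*(r^2 + r - 12) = (r - 5)^2*(r + 4)*(r - 3)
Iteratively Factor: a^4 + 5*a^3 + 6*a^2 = (a + 2)*(a^3 + 3*a^2) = (a + 2)*(a + 3)*(a^2) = a*(a + 2)*(a + 3)*(a)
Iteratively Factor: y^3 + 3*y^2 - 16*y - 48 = (y + 4)*(y^2 - y - 12) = (y + 3)*(y + 4)*(y - 4)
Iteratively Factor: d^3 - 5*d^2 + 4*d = (d)*(d^2 - 5*d + 4) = d*(d - 4)*(d - 1)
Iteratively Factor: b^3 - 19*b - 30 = (b + 3)*(b^2 - 3*b - 10) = (b - 5)*(b + 3)*(b + 2)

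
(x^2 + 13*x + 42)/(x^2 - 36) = (x + 7)/(x - 6)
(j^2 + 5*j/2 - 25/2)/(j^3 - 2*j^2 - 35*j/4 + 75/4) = 2*(j + 5)/(2*j^2 + j - 15)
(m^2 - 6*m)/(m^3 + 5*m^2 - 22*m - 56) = m*(m - 6)/(m^3 + 5*m^2 - 22*m - 56)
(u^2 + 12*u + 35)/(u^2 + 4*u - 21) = (u + 5)/(u - 3)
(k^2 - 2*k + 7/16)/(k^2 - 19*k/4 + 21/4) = (k - 1/4)/(k - 3)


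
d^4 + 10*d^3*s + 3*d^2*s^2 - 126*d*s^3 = d*(d - 3*s)*(d + 6*s)*(d + 7*s)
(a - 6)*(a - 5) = a^2 - 11*a + 30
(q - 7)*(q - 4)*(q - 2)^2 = q^4 - 15*q^3 + 76*q^2 - 156*q + 112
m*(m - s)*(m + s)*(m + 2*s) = m^4 + 2*m^3*s - m^2*s^2 - 2*m*s^3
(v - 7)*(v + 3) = v^2 - 4*v - 21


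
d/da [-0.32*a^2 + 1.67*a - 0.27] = 1.67 - 0.64*a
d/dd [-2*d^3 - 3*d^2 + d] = -6*d^2 - 6*d + 1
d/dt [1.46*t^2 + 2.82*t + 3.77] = 2.92*t + 2.82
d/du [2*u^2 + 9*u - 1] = 4*u + 9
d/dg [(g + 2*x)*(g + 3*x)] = 2*g + 5*x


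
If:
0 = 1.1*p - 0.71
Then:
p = 0.65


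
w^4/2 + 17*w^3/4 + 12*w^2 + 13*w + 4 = (w/2 + 1)*(w + 1/2)*(w + 2)*(w + 4)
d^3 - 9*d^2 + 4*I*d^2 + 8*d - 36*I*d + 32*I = (d - 8)*(d - 1)*(d + 4*I)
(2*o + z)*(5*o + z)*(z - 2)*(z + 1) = 10*o^2*z^2 - 10*o^2*z - 20*o^2 + 7*o*z^3 - 7*o*z^2 - 14*o*z + z^4 - z^3 - 2*z^2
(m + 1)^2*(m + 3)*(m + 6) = m^4 + 11*m^3 + 37*m^2 + 45*m + 18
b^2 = b^2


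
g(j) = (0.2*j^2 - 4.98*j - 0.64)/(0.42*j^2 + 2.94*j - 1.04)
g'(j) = (-0.84*j - 2.94)*(0.2*j^2 - 4.98*j - 0.64)/(0.42*j^2 + 2.94*j - 1.04)^2 + (0.4*j - 4.98)/(0.42*j^2 + 2.94*j - 1.04) = (2.6796*j^2 + 0.121599999999999*j + 7.0608)/(0.1764*j^4 + 2.4696*j^3 + 7.77*j^2 - 6.1152*j + 1.0816)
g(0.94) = -2.46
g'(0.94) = 2.17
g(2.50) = -1.33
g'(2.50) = 0.30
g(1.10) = -2.17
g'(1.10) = 1.43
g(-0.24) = -0.33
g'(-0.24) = 2.43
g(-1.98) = -1.92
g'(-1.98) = 0.64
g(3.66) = -1.05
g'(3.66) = 0.18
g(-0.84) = -1.15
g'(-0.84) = 0.86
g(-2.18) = -2.05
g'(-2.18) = 0.66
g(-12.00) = 3.64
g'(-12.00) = 0.67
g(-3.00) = -2.65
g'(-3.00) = 0.83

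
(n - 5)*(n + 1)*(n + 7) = n^3 + 3*n^2 - 33*n - 35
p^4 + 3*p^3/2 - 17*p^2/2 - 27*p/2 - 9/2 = (p - 3)*(p + 1/2)*(p + 1)*(p + 3)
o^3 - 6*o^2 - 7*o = o*(o - 7)*(o + 1)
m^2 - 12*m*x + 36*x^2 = (m - 6*x)^2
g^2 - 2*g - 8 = (g - 4)*(g + 2)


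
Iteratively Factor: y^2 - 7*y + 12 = (y - 4)*(y - 3)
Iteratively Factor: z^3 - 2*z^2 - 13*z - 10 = (z + 2)*(z^2 - 4*z - 5) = (z + 1)*(z + 2)*(z - 5)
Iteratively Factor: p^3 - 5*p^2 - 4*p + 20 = (p - 2)*(p^2 - 3*p - 10) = (p - 2)*(p + 2)*(p - 5)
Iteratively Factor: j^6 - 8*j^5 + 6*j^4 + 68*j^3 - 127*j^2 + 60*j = (j - 4)*(j^5 - 4*j^4 - 10*j^3 + 28*j^2 - 15*j) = (j - 4)*(j - 1)*(j^4 - 3*j^3 - 13*j^2 + 15*j) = (j - 5)*(j - 4)*(j - 1)*(j^3 + 2*j^2 - 3*j) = (j - 5)*(j - 4)*(j - 1)*(j + 3)*(j^2 - j) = (j - 5)*(j - 4)*(j - 1)^2*(j + 3)*(j)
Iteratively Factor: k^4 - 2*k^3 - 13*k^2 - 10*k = (k + 2)*(k^3 - 4*k^2 - 5*k) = (k - 5)*(k + 2)*(k^2 + k) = (k - 5)*(k + 1)*(k + 2)*(k)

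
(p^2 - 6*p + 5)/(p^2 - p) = (p - 5)/p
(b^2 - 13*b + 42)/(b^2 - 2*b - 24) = (b - 7)/(b + 4)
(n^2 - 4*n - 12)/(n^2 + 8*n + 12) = (n - 6)/(n + 6)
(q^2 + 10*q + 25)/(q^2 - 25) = (q + 5)/(q - 5)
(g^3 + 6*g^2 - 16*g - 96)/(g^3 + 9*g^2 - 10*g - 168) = (g + 4)/(g + 7)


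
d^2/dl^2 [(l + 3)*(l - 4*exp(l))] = -4*l*exp(l) - 20*exp(l) + 2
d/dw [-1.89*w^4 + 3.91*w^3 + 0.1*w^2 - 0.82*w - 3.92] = -7.56*w^3 + 11.73*w^2 + 0.2*w - 0.82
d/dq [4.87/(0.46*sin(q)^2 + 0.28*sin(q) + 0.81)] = -(4.4804*sin(q) + 1.3636)*cos(q)/(0.46*sin(q)^2 + 0.28*sin(q) + 0.81)^2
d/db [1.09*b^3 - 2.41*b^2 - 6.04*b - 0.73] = 3.27*b^2 - 4.82*b - 6.04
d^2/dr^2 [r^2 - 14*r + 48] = 2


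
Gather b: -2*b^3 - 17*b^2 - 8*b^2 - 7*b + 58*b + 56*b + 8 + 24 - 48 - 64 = -2*b^3 - 25*b^2 + 107*b - 80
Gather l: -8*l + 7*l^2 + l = 7*l^2 - 7*l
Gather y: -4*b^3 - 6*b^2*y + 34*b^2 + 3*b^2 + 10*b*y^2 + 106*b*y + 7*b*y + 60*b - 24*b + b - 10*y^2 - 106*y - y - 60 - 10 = -4*b^3 + 37*b^2 + 37*b + y^2*(10*b - 10) + y*(-6*b^2 + 113*b - 107) - 70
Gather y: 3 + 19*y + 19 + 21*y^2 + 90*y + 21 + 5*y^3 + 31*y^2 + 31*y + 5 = 5*y^3 + 52*y^2 + 140*y + 48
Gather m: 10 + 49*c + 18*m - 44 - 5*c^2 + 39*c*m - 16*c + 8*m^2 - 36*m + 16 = -5*c^2 + 33*c + 8*m^2 + m*(39*c - 18) - 18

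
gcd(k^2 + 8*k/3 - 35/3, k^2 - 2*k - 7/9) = k - 7/3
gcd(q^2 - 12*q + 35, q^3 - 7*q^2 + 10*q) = q - 5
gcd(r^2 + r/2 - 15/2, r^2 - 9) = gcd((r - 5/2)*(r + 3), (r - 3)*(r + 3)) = r + 3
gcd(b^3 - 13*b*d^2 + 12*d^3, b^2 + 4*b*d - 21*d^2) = b - 3*d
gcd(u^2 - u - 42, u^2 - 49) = u - 7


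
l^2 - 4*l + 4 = (l - 2)^2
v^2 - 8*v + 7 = (v - 7)*(v - 1)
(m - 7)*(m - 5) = m^2 - 12*m + 35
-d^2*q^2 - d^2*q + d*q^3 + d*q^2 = q*(-d + q)*(d*q + d)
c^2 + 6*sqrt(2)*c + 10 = (c + sqrt(2))*(c + 5*sqrt(2))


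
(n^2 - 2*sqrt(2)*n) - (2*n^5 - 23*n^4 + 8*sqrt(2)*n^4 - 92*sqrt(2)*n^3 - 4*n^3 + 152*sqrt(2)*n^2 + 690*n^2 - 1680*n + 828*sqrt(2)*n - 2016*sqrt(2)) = -2*n^5 - 8*sqrt(2)*n^4 + 23*n^4 + 4*n^3 + 92*sqrt(2)*n^3 - 689*n^2 - 152*sqrt(2)*n^2 - 830*sqrt(2)*n + 1680*n + 2016*sqrt(2)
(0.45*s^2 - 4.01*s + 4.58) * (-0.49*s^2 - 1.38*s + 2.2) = -0.2205*s^4 + 1.3439*s^3 + 4.2796*s^2 - 15.1424*s + 10.076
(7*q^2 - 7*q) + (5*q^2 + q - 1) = 12*q^2 - 6*q - 1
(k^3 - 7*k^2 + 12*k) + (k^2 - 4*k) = k^3 - 6*k^2 + 8*k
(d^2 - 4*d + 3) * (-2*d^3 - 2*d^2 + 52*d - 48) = -2*d^5 + 6*d^4 + 54*d^3 - 262*d^2 + 348*d - 144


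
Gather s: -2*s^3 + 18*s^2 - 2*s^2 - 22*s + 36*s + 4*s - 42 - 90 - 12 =-2*s^3 + 16*s^2 + 18*s - 144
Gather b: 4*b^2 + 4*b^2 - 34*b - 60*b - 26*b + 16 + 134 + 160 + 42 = 8*b^2 - 120*b + 352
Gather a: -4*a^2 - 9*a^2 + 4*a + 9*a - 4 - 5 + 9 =-13*a^2 + 13*a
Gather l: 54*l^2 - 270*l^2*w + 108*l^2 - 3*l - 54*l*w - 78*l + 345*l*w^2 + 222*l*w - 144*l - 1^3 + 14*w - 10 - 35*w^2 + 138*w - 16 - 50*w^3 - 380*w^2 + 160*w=l^2*(162 - 270*w) + l*(345*w^2 + 168*w - 225) - 50*w^3 - 415*w^2 + 312*w - 27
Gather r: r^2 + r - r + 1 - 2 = r^2 - 1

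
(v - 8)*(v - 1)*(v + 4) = v^3 - 5*v^2 - 28*v + 32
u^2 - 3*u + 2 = (u - 2)*(u - 1)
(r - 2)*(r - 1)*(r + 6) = r^3 + 3*r^2 - 16*r + 12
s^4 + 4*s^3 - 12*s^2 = s^2*(s - 2)*(s + 6)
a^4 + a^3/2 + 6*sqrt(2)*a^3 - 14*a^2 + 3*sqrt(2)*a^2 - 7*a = a*(a + 1/2)*(a - sqrt(2))*(a + 7*sqrt(2))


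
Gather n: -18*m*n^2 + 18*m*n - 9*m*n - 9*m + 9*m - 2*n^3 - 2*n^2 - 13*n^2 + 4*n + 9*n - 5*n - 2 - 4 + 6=-2*n^3 + n^2*(-18*m - 15) + n*(9*m + 8)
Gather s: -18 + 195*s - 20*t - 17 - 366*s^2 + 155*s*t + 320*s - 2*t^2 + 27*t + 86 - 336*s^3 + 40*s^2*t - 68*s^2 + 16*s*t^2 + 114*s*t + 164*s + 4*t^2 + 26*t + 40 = -336*s^3 + s^2*(40*t - 434) + s*(16*t^2 + 269*t + 679) + 2*t^2 + 33*t + 91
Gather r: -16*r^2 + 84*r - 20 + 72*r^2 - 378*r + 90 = 56*r^2 - 294*r + 70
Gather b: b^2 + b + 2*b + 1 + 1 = b^2 + 3*b + 2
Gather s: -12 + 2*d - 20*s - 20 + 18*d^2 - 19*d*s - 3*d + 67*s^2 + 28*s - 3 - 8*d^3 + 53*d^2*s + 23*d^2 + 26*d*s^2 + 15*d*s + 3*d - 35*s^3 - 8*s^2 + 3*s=-8*d^3 + 41*d^2 + 2*d - 35*s^3 + s^2*(26*d + 59) + s*(53*d^2 - 4*d + 11) - 35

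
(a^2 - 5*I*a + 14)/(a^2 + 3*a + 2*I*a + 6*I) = (a - 7*I)/(a + 3)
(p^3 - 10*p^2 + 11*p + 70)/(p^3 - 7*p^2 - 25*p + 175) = (p + 2)/(p + 5)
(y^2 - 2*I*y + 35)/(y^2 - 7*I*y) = (y + 5*I)/y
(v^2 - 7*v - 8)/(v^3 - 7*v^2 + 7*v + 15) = (v - 8)/(v^2 - 8*v + 15)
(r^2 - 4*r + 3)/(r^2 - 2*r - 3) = (r - 1)/(r + 1)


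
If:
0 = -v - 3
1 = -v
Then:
No Solution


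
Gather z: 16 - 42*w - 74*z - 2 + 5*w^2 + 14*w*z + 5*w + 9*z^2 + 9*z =5*w^2 - 37*w + 9*z^2 + z*(14*w - 65) + 14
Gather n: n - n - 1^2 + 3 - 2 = 0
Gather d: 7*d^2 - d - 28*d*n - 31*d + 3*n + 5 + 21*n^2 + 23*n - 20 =7*d^2 + d*(-28*n - 32) + 21*n^2 + 26*n - 15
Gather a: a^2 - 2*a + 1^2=a^2 - 2*a + 1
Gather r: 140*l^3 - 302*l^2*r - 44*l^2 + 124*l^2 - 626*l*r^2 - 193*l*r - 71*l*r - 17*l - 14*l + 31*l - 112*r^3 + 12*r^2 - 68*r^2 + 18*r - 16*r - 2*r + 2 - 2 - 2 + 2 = 140*l^3 + 80*l^2 - 112*r^3 + r^2*(-626*l - 56) + r*(-302*l^2 - 264*l)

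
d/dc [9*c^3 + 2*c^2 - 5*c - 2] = 27*c^2 + 4*c - 5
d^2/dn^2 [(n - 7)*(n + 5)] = 2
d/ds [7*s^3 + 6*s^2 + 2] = 3*s*(7*s + 4)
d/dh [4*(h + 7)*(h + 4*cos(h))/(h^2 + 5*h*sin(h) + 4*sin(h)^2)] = 4*(-(h + 7)*(h + 4*cos(h))*(5*h*cos(h) + 2*h + 5*sin(h) + 4*sin(2*h)) + (h - (h + 7)*(4*sin(h) - 1) + 4*cos(h))*(h^2 + 5*h*sin(h) + 4*sin(h)^2))/((h + sin(h))^2*(h + 4*sin(h))^2)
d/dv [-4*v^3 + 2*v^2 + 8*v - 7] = -12*v^2 + 4*v + 8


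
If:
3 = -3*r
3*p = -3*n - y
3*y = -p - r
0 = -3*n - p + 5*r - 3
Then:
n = -21/5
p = 23/5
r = -1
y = -6/5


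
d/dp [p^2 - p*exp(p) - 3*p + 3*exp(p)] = -p*exp(p) + 2*p + 2*exp(p) - 3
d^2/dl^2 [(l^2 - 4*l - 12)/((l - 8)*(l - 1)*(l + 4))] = 2*(l^6 - 12*l^5 + 72*l^4 - 96*l^3 + 1356*l^2 - 5808*l - 13888)/(l^9 - 15*l^8 - 9*l^7 + 811*l^6 - 708*l^5 - 14736*l^4 + 8000*l^3 + 59904*l^2 - 86016*l + 32768)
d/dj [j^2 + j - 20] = 2*j + 1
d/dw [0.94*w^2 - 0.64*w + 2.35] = 1.88*w - 0.64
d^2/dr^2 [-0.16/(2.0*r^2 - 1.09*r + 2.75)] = (1.28*r^2 - 0.6976*r - 0.16*(4.0*r - 1.09)*(8.0*r - 2.18) + 1.76)/(2.0*r^2 - 1.09*r + 2.75)^3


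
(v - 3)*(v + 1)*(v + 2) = v^3 - 7*v - 6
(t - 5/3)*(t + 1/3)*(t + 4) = t^3 + 8*t^2/3 - 53*t/9 - 20/9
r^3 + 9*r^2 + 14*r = r*(r + 2)*(r + 7)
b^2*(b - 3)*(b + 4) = b^4 + b^3 - 12*b^2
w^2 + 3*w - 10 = (w - 2)*(w + 5)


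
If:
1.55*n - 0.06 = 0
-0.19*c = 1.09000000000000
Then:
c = -5.74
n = 0.04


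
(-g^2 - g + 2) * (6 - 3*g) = 3*g^3 - 3*g^2 - 12*g + 12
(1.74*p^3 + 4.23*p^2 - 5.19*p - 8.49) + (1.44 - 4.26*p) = 1.74*p^3 + 4.23*p^2 - 9.45*p - 7.05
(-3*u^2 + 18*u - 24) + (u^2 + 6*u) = -2*u^2 + 24*u - 24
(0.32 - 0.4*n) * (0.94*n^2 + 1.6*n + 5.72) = -0.376*n^3 - 0.3392*n^2 - 1.776*n + 1.8304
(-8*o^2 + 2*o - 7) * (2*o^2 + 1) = -16*o^4 + 4*o^3 - 22*o^2 + 2*o - 7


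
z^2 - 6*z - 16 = (z - 8)*(z + 2)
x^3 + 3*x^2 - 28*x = x*(x - 4)*(x + 7)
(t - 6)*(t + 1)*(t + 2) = t^3 - 3*t^2 - 16*t - 12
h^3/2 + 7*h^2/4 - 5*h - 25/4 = (h/2 + 1/2)*(h - 5/2)*(h + 5)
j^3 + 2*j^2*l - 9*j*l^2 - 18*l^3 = (j - 3*l)*(j + 2*l)*(j + 3*l)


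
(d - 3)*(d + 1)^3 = d^4 - 6*d^2 - 8*d - 3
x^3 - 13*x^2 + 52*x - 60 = (x - 6)*(x - 5)*(x - 2)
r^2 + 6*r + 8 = (r + 2)*(r + 4)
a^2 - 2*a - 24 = (a - 6)*(a + 4)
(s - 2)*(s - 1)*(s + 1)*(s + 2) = s^4 - 5*s^2 + 4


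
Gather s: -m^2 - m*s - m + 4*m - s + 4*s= -m^2 + 3*m + s*(3 - m)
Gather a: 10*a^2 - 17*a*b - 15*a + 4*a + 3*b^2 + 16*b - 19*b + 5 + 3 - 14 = 10*a^2 + a*(-17*b - 11) + 3*b^2 - 3*b - 6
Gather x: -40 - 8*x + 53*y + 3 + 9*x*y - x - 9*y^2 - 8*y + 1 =x*(9*y - 9) - 9*y^2 + 45*y - 36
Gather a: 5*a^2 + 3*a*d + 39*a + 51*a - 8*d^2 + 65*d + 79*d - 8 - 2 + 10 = 5*a^2 + a*(3*d + 90) - 8*d^2 + 144*d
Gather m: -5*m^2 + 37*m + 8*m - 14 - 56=-5*m^2 + 45*m - 70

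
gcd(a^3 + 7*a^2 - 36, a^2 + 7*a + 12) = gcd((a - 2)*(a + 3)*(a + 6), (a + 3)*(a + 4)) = a + 3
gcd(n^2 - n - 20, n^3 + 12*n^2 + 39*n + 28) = n + 4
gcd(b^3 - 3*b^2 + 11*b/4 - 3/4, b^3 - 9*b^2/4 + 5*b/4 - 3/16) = b^2 - 2*b + 3/4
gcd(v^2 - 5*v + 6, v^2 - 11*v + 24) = v - 3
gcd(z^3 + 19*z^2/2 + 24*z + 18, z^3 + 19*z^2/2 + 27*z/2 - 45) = z + 6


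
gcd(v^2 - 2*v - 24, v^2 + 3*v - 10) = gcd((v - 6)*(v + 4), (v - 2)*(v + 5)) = 1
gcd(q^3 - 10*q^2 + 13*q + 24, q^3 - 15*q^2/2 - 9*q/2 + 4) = q^2 - 7*q - 8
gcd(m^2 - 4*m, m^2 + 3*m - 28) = m - 4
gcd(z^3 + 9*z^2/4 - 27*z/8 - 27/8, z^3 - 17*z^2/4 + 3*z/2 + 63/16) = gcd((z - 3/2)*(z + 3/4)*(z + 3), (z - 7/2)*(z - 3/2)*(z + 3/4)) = z^2 - 3*z/4 - 9/8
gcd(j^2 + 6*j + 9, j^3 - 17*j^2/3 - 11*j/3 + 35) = 1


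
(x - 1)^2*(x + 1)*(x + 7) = x^4 + 6*x^3 - 8*x^2 - 6*x + 7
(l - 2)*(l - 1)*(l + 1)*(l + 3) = l^4 + l^3 - 7*l^2 - l + 6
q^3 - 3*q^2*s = q^2*(q - 3*s)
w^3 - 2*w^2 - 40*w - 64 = (w - 8)*(w + 2)*(w + 4)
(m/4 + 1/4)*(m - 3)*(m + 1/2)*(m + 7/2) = m^4/4 + m^3/2 - 37*m^2/16 - 31*m/8 - 21/16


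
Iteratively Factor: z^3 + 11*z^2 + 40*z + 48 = (z + 3)*(z^2 + 8*z + 16) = (z + 3)*(z + 4)*(z + 4)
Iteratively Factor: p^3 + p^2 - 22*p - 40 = (p + 4)*(p^2 - 3*p - 10) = (p - 5)*(p + 4)*(p + 2)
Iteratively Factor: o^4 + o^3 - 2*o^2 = (o - 1)*(o^3 + 2*o^2) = o*(o - 1)*(o^2 + 2*o) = o^2*(o - 1)*(o + 2)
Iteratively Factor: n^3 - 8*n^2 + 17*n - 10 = (n - 2)*(n^2 - 6*n + 5) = (n - 5)*(n - 2)*(n - 1)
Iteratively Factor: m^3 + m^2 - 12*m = (m - 3)*(m^2 + 4*m) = m*(m - 3)*(m + 4)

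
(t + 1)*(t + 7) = t^2 + 8*t + 7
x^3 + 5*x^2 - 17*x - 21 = (x - 3)*(x + 1)*(x + 7)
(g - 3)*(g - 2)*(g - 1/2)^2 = g^4 - 6*g^3 + 45*g^2/4 - 29*g/4 + 3/2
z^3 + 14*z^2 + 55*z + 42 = (z + 1)*(z + 6)*(z + 7)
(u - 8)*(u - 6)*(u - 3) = u^3 - 17*u^2 + 90*u - 144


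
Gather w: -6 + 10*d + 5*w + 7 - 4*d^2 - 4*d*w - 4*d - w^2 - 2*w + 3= -4*d^2 + 6*d - w^2 + w*(3 - 4*d) + 4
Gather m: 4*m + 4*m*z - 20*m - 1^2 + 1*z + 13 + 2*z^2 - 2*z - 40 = m*(4*z - 16) + 2*z^2 - z - 28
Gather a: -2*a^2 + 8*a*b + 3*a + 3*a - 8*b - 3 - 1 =-2*a^2 + a*(8*b + 6) - 8*b - 4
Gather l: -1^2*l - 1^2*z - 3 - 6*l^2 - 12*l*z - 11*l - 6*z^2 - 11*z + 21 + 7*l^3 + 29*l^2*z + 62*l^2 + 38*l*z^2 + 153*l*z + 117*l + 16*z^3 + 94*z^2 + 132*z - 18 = 7*l^3 + l^2*(29*z + 56) + l*(38*z^2 + 141*z + 105) + 16*z^3 + 88*z^2 + 120*z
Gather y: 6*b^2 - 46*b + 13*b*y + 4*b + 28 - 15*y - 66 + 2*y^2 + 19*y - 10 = 6*b^2 - 42*b + 2*y^2 + y*(13*b + 4) - 48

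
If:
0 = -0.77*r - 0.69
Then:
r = -0.90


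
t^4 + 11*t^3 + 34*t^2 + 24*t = t*(t + 1)*(t + 4)*(t + 6)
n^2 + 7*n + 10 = (n + 2)*(n + 5)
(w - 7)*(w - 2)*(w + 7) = w^3 - 2*w^2 - 49*w + 98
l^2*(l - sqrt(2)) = l^3 - sqrt(2)*l^2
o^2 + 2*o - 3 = (o - 1)*(o + 3)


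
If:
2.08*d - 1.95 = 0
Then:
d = 0.94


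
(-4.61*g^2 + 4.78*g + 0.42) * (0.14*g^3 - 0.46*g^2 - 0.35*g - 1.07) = -0.6454*g^5 + 2.7898*g^4 - 0.5265*g^3 + 3.0665*g^2 - 5.2616*g - 0.4494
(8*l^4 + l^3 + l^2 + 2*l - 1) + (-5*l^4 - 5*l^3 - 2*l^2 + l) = 3*l^4 - 4*l^3 - l^2 + 3*l - 1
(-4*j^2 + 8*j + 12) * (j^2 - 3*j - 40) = -4*j^4 + 20*j^3 + 148*j^2 - 356*j - 480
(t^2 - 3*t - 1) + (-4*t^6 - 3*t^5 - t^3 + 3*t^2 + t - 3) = -4*t^6 - 3*t^5 - t^3 + 4*t^2 - 2*t - 4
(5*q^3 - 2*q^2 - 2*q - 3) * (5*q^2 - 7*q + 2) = 25*q^5 - 45*q^4 + 14*q^3 - 5*q^2 + 17*q - 6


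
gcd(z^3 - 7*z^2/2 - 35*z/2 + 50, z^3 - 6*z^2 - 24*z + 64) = z + 4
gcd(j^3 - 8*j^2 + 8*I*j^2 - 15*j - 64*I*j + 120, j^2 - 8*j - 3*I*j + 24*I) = j - 8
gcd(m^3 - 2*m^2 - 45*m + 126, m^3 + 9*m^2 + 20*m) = 1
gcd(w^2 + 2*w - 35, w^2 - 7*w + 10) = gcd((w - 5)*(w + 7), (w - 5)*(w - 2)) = w - 5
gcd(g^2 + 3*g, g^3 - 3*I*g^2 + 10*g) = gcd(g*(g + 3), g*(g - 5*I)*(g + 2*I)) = g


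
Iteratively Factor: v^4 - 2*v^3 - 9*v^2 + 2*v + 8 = (v + 2)*(v^3 - 4*v^2 - v + 4) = (v - 4)*(v + 2)*(v^2 - 1) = (v - 4)*(v + 1)*(v + 2)*(v - 1)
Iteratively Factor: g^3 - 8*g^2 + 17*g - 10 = (g - 5)*(g^2 - 3*g + 2) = (g - 5)*(g - 2)*(g - 1)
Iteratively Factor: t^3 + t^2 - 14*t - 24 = (t + 3)*(t^2 - 2*t - 8) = (t - 4)*(t + 3)*(t + 2)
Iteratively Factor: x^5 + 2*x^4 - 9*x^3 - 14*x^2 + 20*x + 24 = (x - 2)*(x^4 + 4*x^3 - x^2 - 16*x - 12) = (x - 2)*(x + 2)*(x^3 + 2*x^2 - 5*x - 6) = (x - 2)*(x + 2)*(x + 3)*(x^2 - x - 2) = (x - 2)*(x + 1)*(x + 2)*(x + 3)*(x - 2)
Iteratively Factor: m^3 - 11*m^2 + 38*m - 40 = (m - 4)*(m^2 - 7*m + 10) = (m - 5)*(m - 4)*(m - 2)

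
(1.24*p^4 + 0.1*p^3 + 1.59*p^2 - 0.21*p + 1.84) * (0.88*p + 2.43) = 1.0912*p^5 + 3.1012*p^4 + 1.6422*p^3 + 3.6789*p^2 + 1.1089*p + 4.4712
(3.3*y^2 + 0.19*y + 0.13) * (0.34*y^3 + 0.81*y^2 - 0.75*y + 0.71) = 1.122*y^5 + 2.7376*y^4 - 2.2769*y^3 + 2.3058*y^2 + 0.0374*y + 0.0923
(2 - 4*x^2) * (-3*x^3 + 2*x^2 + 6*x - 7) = 12*x^5 - 8*x^4 - 30*x^3 + 32*x^2 + 12*x - 14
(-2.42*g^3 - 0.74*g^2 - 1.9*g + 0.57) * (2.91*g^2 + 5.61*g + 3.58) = -7.0422*g^5 - 15.7296*g^4 - 18.344*g^3 - 11.6495*g^2 - 3.6043*g + 2.0406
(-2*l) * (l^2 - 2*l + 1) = -2*l^3 + 4*l^2 - 2*l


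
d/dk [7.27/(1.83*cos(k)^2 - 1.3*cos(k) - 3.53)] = (26.6082*cos(k) - 9.451)*sin(k)/(-1.83*cos(k)^2 + 1.3*cos(k) + 3.53)^2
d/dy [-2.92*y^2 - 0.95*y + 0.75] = -5.84*y - 0.95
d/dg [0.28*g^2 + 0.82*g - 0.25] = 0.56*g + 0.82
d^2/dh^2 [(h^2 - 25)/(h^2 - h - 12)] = 2*(h^3 - 39*h^2 + 75*h - 181)/(h^6 - 3*h^5 - 33*h^4 + 71*h^3 + 396*h^2 - 432*h - 1728)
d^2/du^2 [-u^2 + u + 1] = -2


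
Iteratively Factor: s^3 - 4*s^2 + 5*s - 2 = (s - 1)*(s^2 - 3*s + 2) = (s - 1)^2*(s - 2)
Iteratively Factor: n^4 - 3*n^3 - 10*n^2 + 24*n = (n + 3)*(n^3 - 6*n^2 + 8*n) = (n - 2)*(n + 3)*(n^2 - 4*n) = (n - 4)*(n - 2)*(n + 3)*(n)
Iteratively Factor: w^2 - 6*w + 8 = (w - 4)*(w - 2)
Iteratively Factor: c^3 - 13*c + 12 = (c - 3)*(c^2 + 3*c - 4) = (c - 3)*(c - 1)*(c + 4)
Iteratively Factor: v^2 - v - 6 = (v - 3)*(v + 2)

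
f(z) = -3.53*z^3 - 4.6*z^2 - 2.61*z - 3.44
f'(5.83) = -416.19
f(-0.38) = -2.92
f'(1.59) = -44.01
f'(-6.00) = -328.65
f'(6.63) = -529.11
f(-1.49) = 1.91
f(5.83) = -874.49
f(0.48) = -6.14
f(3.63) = -242.38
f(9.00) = -2972.90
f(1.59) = -33.41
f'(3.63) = -175.55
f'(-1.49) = -12.41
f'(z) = -10.59*z^2 - 9.2*z - 2.61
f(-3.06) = 62.62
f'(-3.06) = -73.62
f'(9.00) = -943.20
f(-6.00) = 609.10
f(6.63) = -1251.71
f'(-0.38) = -0.64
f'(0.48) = -9.47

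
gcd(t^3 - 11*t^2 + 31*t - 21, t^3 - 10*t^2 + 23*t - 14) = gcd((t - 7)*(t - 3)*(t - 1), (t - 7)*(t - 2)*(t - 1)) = t^2 - 8*t + 7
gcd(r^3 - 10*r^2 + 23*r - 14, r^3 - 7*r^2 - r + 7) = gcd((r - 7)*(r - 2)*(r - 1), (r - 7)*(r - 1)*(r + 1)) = r^2 - 8*r + 7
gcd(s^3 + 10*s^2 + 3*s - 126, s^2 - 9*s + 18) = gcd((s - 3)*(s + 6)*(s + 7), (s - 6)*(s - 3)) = s - 3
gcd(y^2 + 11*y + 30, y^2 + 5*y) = y + 5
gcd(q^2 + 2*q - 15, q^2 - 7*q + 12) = q - 3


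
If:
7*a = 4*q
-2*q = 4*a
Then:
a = 0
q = 0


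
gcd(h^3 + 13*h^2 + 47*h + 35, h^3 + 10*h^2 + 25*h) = h + 5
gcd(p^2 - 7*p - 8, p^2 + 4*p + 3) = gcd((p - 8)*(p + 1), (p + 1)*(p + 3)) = p + 1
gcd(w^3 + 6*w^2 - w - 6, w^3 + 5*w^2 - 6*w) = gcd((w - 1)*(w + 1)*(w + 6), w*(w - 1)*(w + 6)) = w^2 + 5*w - 6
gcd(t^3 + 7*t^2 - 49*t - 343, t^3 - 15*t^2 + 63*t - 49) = t - 7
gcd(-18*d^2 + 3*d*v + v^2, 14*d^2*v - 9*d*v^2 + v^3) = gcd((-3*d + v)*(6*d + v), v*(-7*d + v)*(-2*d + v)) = 1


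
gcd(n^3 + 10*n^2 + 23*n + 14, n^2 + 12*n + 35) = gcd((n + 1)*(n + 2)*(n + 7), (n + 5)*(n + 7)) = n + 7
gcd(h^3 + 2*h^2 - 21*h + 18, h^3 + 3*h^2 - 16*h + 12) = h^2 + 5*h - 6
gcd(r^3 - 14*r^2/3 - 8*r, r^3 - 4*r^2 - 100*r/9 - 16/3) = r^2 - 14*r/3 - 8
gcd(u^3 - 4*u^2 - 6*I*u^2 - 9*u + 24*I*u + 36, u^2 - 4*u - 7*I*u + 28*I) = u - 4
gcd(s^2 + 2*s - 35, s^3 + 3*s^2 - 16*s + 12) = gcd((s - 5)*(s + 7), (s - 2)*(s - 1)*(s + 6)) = 1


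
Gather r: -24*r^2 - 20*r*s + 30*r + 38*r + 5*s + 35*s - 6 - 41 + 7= -24*r^2 + r*(68 - 20*s) + 40*s - 40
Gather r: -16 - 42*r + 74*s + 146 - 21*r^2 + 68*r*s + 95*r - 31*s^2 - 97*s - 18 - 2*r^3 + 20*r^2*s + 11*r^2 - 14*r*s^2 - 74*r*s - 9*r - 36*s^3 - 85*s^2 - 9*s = -2*r^3 + r^2*(20*s - 10) + r*(-14*s^2 - 6*s + 44) - 36*s^3 - 116*s^2 - 32*s + 112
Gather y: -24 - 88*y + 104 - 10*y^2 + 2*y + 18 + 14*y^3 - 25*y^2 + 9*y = 14*y^3 - 35*y^2 - 77*y + 98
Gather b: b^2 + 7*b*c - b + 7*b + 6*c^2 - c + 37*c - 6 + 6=b^2 + b*(7*c + 6) + 6*c^2 + 36*c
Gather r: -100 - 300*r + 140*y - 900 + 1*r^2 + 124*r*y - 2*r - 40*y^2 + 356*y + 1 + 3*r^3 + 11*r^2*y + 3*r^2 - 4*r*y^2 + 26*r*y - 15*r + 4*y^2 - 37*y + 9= 3*r^3 + r^2*(11*y + 4) + r*(-4*y^2 + 150*y - 317) - 36*y^2 + 459*y - 990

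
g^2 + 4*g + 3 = (g + 1)*(g + 3)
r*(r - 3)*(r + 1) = r^3 - 2*r^2 - 3*r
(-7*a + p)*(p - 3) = -7*a*p + 21*a + p^2 - 3*p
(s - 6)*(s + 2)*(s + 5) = s^3 + s^2 - 32*s - 60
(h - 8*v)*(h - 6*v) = h^2 - 14*h*v + 48*v^2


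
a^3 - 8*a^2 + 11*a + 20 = (a - 5)*(a - 4)*(a + 1)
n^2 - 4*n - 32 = (n - 8)*(n + 4)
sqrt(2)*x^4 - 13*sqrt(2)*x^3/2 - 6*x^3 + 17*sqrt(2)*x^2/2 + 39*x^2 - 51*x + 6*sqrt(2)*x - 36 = (x - 4)*(x - 3)*(x - 3*sqrt(2))*(sqrt(2)*x + sqrt(2)/2)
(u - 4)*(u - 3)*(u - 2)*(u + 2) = u^4 - 7*u^3 + 8*u^2 + 28*u - 48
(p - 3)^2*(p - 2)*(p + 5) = p^4 - 3*p^3 - 19*p^2 + 87*p - 90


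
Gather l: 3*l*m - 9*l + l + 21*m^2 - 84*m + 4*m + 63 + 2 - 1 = l*(3*m - 8) + 21*m^2 - 80*m + 64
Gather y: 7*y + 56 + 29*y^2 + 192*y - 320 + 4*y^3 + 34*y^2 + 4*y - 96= 4*y^3 + 63*y^2 + 203*y - 360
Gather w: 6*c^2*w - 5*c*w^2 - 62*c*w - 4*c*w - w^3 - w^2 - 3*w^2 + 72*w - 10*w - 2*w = -w^3 + w^2*(-5*c - 4) + w*(6*c^2 - 66*c + 60)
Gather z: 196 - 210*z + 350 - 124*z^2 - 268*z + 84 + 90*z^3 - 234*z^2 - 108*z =90*z^3 - 358*z^2 - 586*z + 630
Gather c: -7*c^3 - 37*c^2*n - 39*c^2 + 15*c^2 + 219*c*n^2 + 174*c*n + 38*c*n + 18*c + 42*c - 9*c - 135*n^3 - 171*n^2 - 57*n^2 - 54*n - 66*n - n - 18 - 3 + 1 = -7*c^3 + c^2*(-37*n - 24) + c*(219*n^2 + 212*n + 51) - 135*n^3 - 228*n^2 - 121*n - 20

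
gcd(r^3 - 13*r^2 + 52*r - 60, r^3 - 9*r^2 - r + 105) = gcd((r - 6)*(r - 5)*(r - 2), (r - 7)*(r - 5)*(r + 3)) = r - 5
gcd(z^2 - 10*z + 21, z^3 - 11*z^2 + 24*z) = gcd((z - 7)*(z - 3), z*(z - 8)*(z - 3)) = z - 3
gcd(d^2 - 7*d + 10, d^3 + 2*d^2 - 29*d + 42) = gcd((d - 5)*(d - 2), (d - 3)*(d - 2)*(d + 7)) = d - 2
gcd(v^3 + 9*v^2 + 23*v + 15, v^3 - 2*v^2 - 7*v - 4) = v + 1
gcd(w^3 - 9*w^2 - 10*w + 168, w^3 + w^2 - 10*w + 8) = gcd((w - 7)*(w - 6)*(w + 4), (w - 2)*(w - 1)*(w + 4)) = w + 4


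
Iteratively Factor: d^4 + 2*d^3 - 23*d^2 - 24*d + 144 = (d + 4)*(d^3 - 2*d^2 - 15*d + 36) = (d - 3)*(d + 4)*(d^2 + d - 12) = (d - 3)*(d + 4)^2*(d - 3)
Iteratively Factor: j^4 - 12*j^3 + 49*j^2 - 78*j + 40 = (j - 2)*(j^3 - 10*j^2 + 29*j - 20) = (j - 5)*(j - 2)*(j^2 - 5*j + 4) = (j - 5)*(j - 2)*(j - 1)*(j - 4)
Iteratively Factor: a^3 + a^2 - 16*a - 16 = (a + 4)*(a^2 - 3*a - 4) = (a + 1)*(a + 4)*(a - 4)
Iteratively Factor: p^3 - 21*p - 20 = (p - 5)*(p^2 + 5*p + 4) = (p - 5)*(p + 1)*(p + 4)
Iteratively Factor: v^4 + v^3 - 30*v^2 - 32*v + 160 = (v - 2)*(v^3 + 3*v^2 - 24*v - 80) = (v - 2)*(v + 4)*(v^2 - v - 20) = (v - 2)*(v + 4)^2*(v - 5)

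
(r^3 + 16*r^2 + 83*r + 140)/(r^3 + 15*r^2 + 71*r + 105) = (r + 4)/(r + 3)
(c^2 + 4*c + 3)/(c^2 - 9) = (c + 1)/(c - 3)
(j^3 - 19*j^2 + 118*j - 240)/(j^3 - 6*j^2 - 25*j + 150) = (j - 8)/(j + 5)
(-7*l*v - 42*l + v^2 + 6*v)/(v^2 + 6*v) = (-7*l + v)/v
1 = 1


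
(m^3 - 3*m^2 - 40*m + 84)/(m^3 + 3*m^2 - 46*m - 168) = (m - 2)/(m + 4)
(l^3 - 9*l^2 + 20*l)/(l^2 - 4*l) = l - 5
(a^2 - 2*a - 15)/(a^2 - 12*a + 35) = (a + 3)/(a - 7)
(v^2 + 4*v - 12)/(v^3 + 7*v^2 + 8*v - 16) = (v^2 + 4*v - 12)/(v^3 + 7*v^2 + 8*v - 16)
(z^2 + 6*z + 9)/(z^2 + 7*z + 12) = (z + 3)/(z + 4)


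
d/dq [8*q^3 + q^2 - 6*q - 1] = 24*q^2 + 2*q - 6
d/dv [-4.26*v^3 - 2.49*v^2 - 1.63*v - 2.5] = -12.78*v^2 - 4.98*v - 1.63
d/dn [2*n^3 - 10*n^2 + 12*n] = 6*n^2 - 20*n + 12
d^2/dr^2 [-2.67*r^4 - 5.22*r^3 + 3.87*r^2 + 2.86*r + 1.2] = -32.04*r^2 - 31.32*r + 7.74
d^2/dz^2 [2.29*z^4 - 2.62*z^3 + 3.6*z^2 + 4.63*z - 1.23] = 27.48*z^2 - 15.72*z + 7.2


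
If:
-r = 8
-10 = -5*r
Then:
No Solution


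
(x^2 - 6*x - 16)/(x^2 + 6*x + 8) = (x - 8)/(x + 4)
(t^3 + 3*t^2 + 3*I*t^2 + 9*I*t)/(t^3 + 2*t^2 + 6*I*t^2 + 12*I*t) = (t^2 + t*(3 + 3*I) + 9*I)/(t^2 + t*(2 + 6*I) + 12*I)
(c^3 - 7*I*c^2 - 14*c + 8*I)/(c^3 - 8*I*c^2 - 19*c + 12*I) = (c - 2*I)/(c - 3*I)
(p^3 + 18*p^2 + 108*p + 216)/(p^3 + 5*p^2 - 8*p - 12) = (p^2 + 12*p + 36)/(p^2 - p - 2)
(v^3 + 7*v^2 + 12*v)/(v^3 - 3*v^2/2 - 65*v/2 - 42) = 2*v*(v + 3)/(2*v^2 - 11*v - 21)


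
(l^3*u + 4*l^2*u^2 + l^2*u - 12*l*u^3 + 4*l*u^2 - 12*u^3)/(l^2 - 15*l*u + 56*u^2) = u*(l^3 + 4*l^2*u + l^2 - 12*l*u^2 + 4*l*u - 12*u^2)/(l^2 - 15*l*u + 56*u^2)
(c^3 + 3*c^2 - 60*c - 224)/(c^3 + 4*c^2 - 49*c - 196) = (c - 8)/(c - 7)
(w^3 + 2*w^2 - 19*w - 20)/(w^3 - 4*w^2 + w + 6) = (w^2 + w - 20)/(w^2 - 5*w + 6)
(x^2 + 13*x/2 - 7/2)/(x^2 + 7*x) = (x - 1/2)/x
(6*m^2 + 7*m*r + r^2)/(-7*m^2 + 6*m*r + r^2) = (6*m^2 + 7*m*r + r^2)/(-7*m^2 + 6*m*r + r^2)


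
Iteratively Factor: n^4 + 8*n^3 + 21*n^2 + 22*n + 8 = (n + 1)*(n^3 + 7*n^2 + 14*n + 8) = (n + 1)^2*(n^2 + 6*n + 8) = (n + 1)^2*(n + 4)*(n + 2)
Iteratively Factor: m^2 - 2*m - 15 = (m - 5)*(m + 3)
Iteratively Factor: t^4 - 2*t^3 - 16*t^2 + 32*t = (t + 4)*(t^3 - 6*t^2 + 8*t) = (t - 4)*(t + 4)*(t^2 - 2*t) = (t - 4)*(t - 2)*(t + 4)*(t)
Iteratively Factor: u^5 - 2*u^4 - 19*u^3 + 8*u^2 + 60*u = (u - 2)*(u^4 - 19*u^2 - 30*u) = (u - 2)*(u + 3)*(u^3 - 3*u^2 - 10*u) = (u - 5)*(u - 2)*(u + 3)*(u^2 + 2*u) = (u - 5)*(u - 2)*(u + 2)*(u + 3)*(u)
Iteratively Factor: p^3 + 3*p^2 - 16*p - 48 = (p - 4)*(p^2 + 7*p + 12) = (p - 4)*(p + 4)*(p + 3)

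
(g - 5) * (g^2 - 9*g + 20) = g^3 - 14*g^2 + 65*g - 100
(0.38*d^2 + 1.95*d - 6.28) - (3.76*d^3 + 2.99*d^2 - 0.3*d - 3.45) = -3.76*d^3 - 2.61*d^2 + 2.25*d - 2.83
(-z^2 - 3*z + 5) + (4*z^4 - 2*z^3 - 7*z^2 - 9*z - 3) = 4*z^4 - 2*z^3 - 8*z^2 - 12*z + 2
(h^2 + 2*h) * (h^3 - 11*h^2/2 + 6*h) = h^5 - 7*h^4/2 - 5*h^3 + 12*h^2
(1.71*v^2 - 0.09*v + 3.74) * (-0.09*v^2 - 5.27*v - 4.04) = -0.1539*v^4 - 9.0036*v^3 - 6.7707*v^2 - 19.3462*v - 15.1096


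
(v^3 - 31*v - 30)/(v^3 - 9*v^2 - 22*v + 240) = (v + 1)/(v - 8)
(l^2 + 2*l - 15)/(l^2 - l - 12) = (-l^2 - 2*l + 15)/(-l^2 + l + 12)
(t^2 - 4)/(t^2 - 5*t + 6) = (t + 2)/(t - 3)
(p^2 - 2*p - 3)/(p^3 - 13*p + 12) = (p + 1)/(p^2 + 3*p - 4)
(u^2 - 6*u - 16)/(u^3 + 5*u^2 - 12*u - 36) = (u - 8)/(u^2 + 3*u - 18)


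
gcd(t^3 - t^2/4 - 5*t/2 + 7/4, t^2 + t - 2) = t - 1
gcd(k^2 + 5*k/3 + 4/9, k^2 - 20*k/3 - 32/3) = k + 4/3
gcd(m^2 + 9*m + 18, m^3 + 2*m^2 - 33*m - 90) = m + 3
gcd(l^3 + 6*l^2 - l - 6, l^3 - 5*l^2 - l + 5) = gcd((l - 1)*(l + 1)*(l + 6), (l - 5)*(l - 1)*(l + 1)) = l^2 - 1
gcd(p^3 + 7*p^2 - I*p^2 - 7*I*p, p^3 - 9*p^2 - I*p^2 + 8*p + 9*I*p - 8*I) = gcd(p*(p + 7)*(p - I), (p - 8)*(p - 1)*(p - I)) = p - I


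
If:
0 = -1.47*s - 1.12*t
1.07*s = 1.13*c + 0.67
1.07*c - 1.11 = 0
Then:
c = 1.04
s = 1.72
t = -2.26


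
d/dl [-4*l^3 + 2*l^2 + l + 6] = -12*l^2 + 4*l + 1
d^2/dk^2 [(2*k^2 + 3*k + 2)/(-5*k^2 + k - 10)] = 2*(-85*k^3 + 150*k^2 + 480*k - 132)/(125*k^6 - 75*k^5 + 765*k^4 - 301*k^3 + 1530*k^2 - 300*k + 1000)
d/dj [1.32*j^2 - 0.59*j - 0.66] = 2.64*j - 0.59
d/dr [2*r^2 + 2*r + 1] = 4*r + 2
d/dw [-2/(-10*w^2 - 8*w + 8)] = 2*(-5*w - 2)/(5*w^2 + 4*w - 4)^2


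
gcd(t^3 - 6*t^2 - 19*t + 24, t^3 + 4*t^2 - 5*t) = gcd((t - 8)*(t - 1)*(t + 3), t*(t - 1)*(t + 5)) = t - 1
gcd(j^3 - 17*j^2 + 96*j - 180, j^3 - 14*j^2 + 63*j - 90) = j^2 - 11*j + 30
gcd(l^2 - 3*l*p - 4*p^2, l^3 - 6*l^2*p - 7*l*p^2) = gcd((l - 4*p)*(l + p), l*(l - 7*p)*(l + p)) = l + p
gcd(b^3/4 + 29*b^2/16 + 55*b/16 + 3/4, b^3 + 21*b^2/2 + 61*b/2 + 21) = 1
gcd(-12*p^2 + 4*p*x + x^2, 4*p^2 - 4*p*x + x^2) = -2*p + x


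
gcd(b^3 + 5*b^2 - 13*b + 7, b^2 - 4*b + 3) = b - 1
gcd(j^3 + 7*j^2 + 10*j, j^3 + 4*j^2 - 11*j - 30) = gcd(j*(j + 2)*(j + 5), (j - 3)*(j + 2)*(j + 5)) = j^2 + 7*j + 10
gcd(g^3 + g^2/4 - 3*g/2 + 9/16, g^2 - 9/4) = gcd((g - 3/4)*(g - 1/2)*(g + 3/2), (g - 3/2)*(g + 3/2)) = g + 3/2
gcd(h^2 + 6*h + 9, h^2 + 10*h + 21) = h + 3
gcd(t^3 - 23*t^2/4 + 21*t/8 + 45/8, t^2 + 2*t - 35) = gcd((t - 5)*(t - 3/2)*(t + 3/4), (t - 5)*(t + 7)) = t - 5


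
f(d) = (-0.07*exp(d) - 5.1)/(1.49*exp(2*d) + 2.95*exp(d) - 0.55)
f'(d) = (-0.07*exp(d) - 5.1)*(-2.98*exp(2*d) - 2.95*exp(d))/(1.49*exp(2*d) + 2.95*exp(d) - 0.55)^2 - 0.07*exp(d)/(1.49*exp(2*d) + 2.95*exp(d) - 0.55) = (0.1043*exp(2*d) + 15.198*exp(d) + 15.0835)*exp(d)/(2.2201*exp(4*d) + 8.791*exp(3*d) + 7.0635*exp(2*d) - 3.245*exp(d) + 0.3025)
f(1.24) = -0.19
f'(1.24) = 0.32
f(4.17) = -0.00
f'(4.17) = 0.00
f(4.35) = -0.00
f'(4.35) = 0.00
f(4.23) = -0.00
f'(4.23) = 0.00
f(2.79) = -0.01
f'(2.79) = 0.02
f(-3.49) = 11.12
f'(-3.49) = 2.25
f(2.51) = -0.02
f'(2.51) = 0.04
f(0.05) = -1.23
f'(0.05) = 1.86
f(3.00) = -0.00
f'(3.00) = 0.02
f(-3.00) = 12.78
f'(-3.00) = 4.94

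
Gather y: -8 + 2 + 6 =0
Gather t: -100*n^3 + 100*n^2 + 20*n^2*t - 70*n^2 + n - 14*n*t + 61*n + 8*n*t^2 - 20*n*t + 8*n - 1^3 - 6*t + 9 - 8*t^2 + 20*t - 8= -100*n^3 + 30*n^2 + 70*n + t^2*(8*n - 8) + t*(20*n^2 - 34*n + 14)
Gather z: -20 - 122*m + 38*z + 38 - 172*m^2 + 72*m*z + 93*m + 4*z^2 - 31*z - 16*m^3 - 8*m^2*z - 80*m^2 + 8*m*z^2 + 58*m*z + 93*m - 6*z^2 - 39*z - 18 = -16*m^3 - 252*m^2 + 64*m + z^2*(8*m - 2) + z*(-8*m^2 + 130*m - 32)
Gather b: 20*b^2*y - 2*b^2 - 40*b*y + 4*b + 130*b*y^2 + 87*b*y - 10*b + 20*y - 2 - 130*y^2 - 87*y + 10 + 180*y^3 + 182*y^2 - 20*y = b^2*(20*y - 2) + b*(130*y^2 + 47*y - 6) + 180*y^3 + 52*y^2 - 87*y + 8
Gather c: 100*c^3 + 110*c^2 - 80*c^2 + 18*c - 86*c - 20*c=100*c^3 + 30*c^2 - 88*c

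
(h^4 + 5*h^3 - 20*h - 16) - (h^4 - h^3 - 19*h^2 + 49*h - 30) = 6*h^3 + 19*h^2 - 69*h + 14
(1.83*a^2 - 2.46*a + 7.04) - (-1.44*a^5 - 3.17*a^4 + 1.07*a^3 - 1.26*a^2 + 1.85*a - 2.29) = 1.44*a^5 + 3.17*a^4 - 1.07*a^3 + 3.09*a^2 - 4.31*a + 9.33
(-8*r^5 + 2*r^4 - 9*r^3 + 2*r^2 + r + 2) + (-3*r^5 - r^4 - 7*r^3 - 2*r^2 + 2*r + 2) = -11*r^5 + r^4 - 16*r^3 + 3*r + 4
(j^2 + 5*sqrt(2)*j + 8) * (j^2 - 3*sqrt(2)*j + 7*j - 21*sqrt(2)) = j^4 + 2*sqrt(2)*j^3 + 7*j^3 - 22*j^2 + 14*sqrt(2)*j^2 - 154*j - 24*sqrt(2)*j - 168*sqrt(2)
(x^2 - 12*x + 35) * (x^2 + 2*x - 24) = x^4 - 10*x^3 - 13*x^2 + 358*x - 840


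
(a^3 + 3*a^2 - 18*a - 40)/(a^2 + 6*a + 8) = (a^2 + a - 20)/(a + 4)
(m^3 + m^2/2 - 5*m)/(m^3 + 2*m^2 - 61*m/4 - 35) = 2*m*(m - 2)/(2*m^2 - m - 28)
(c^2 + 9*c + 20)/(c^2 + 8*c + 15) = (c + 4)/(c + 3)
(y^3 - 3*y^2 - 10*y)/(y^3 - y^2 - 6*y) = (y - 5)/(y - 3)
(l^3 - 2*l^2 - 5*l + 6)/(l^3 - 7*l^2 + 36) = (l - 1)/(l - 6)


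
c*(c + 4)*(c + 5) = c^3 + 9*c^2 + 20*c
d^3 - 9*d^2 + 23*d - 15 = (d - 5)*(d - 3)*(d - 1)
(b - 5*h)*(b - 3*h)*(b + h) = b^3 - 7*b^2*h + 7*b*h^2 + 15*h^3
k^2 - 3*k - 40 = (k - 8)*(k + 5)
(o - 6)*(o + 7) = o^2 + o - 42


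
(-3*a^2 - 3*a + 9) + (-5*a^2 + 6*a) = -8*a^2 + 3*a + 9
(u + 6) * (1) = u + 6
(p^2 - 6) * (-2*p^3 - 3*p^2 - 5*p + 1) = -2*p^5 - 3*p^4 + 7*p^3 + 19*p^2 + 30*p - 6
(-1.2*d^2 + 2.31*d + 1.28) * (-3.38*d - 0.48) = 4.056*d^3 - 7.2318*d^2 - 5.4352*d - 0.6144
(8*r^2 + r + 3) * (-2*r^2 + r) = -16*r^4 + 6*r^3 - 5*r^2 + 3*r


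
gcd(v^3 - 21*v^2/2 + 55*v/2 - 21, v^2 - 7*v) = v - 7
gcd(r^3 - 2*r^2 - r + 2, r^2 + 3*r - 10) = r - 2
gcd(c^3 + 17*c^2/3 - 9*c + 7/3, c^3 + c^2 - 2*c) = c - 1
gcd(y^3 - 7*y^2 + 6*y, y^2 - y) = y^2 - y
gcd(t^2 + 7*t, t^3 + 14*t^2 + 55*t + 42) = t + 7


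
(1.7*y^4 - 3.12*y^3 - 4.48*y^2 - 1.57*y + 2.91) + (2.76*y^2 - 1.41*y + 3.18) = 1.7*y^4 - 3.12*y^3 - 1.72*y^2 - 2.98*y + 6.09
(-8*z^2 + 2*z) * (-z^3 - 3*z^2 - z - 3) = 8*z^5 + 22*z^4 + 2*z^3 + 22*z^2 - 6*z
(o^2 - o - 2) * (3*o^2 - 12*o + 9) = 3*o^4 - 15*o^3 + 15*o^2 + 15*o - 18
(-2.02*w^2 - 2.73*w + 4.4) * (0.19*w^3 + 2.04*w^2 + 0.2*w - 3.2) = -0.3838*w^5 - 4.6395*w^4 - 5.1372*w^3 + 14.894*w^2 + 9.616*w - 14.08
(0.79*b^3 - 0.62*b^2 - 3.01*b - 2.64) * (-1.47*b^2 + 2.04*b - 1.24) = -1.1613*b^5 + 2.523*b^4 + 2.1803*b^3 - 1.4908*b^2 - 1.6532*b + 3.2736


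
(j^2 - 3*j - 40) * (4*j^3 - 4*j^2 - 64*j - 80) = 4*j^5 - 16*j^4 - 212*j^3 + 272*j^2 + 2800*j + 3200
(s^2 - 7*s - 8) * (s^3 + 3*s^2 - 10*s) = s^5 - 4*s^4 - 39*s^3 + 46*s^2 + 80*s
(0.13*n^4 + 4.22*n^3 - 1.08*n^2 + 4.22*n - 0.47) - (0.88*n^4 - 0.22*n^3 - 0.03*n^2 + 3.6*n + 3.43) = -0.75*n^4 + 4.44*n^3 - 1.05*n^2 + 0.62*n - 3.9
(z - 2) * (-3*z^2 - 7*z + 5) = -3*z^3 - z^2 + 19*z - 10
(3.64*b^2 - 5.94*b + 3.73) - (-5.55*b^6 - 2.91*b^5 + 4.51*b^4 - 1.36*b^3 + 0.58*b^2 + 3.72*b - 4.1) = 5.55*b^6 + 2.91*b^5 - 4.51*b^4 + 1.36*b^3 + 3.06*b^2 - 9.66*b + 7.83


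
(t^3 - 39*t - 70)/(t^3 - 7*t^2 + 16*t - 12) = (t^3 - 39*t - 70)/(t^3 - 7*t^2 + 16*t - 12)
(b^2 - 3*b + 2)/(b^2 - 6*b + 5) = (b - 2)/(b - 5)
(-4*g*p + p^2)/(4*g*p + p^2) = (-4*g + p)/(4*g + p)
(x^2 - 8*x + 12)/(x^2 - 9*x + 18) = (x - 2)/(x - 3)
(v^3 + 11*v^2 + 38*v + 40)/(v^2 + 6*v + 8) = v + 5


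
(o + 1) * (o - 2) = o^2 - o - 2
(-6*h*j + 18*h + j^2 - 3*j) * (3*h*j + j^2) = -18*h^2*j^2 + 54*h^2*j - 3*h*j^3 + 9*h*j^2 + j^4 - 3*j^3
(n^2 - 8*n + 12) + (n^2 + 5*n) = 2*n^2 - 3*n + 12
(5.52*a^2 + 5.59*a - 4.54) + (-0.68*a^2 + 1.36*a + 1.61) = 4.84*a^2 + 6.95*a - 2.93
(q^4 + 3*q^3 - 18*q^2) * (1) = q^4 + 3*q^3 - 18*q^2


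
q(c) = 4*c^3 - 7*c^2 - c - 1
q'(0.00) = -1.00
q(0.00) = -1.00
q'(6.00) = 347.00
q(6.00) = 605.00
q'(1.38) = 2.53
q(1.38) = -5.20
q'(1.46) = 4.14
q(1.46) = -4.93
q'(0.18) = -3.13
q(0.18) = -1.38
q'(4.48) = 177.12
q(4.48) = 213.69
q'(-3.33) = 178.69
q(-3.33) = -223.00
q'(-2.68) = 122.71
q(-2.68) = -125.59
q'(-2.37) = 99.58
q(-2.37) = -91.20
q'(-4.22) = 271.78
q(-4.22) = -422.04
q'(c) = 12*c^2 - 14*c - 1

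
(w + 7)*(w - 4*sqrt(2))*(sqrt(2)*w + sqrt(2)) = sqrt(2)*w^3 - 8*w^2 + 8*sqrt(2)*w^2 - 64*w + 7*sqrt(2)*w - 56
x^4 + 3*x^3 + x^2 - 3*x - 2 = (x - 1)*(x + 1)^2*(x + 2)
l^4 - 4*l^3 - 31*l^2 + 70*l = l*(l - 7)*(l - 2)*(l + 5)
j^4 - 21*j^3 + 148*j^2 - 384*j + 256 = (j - 8)^2*(j - 4)*(j - 1)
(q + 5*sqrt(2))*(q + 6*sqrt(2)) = q^2 + 11*sqrt(2)*q + 60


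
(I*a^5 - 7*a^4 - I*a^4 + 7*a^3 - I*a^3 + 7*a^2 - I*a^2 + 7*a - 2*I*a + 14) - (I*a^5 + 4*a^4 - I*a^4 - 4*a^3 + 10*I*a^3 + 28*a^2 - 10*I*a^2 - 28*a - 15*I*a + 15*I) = -11*a^4 + 11*a^3 - 11*I*a^3 - 21*a^2 + 9*I*a^2 + 35*a + 13*I*a + 14 - 15*I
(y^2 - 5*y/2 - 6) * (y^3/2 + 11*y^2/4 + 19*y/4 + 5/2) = y^5/2 + 3*y^4/2 - 41*y^3/8 - 207*y^2/8 - 139*y/4 - 15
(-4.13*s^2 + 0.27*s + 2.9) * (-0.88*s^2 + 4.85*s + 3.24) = 3.6344*s^4 - 20.2681*s^3 - 14.6237*s^2 + 14.9398*s + 9.396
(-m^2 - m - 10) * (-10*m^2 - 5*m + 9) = 10*m^4 + 15*m^3 + 96*m^2 + 41*m - 90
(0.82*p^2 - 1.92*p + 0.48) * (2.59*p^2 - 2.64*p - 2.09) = 2.1238*p^4 - 7.1376*p^3 + 4.5982*p^2 + 2.7456*p - 1.0032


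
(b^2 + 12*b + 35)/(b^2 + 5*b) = (b + 7)/b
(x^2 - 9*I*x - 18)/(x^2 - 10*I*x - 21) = (x - 6*I)/(x - 7*I)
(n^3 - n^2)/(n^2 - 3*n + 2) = n^2/(n - 2)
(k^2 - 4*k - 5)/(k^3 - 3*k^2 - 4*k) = (k - 5)/(k*(k - 4))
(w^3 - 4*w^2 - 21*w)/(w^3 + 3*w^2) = (w - 7)/w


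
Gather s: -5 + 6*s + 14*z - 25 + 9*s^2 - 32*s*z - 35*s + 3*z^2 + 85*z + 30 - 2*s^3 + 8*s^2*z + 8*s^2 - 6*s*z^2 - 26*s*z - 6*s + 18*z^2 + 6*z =-2*s^3 + s^2*(8*z + 17) + s*(-6*z^2 - 58*z - 35) + 21*z^2 + 105*z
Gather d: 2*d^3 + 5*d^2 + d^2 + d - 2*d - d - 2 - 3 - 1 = 2*d^3 + 6*d^2 - 2*d - 6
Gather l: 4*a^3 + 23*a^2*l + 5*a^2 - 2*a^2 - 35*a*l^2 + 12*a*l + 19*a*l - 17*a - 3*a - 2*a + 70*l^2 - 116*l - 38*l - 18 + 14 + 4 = 4*a^3 + 3*a^2 - 22*a + l^2*(70 - 35*a) + l*(23*a^2 + 31*a - 154)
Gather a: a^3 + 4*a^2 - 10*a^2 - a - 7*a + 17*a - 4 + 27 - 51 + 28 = a^3 - 6*a^2 + 9*a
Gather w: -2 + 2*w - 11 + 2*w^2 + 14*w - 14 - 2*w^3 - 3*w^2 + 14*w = -2*w^3 - w^2 + 30*w - 27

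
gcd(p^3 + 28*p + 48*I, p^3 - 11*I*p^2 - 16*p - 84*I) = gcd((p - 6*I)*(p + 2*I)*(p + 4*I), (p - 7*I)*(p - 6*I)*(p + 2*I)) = p^2 - 4*I*p + 12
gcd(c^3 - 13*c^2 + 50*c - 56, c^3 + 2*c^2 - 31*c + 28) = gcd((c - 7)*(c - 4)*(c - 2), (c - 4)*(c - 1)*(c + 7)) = c - 4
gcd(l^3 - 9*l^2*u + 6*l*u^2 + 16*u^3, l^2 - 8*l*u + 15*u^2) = 1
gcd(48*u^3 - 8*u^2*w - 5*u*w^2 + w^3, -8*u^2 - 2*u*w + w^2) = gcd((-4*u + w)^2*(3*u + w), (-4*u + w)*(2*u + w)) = 4*u - w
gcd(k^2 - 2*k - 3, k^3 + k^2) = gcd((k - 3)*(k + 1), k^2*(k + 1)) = k + 1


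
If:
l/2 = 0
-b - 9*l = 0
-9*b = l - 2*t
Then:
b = 0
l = 0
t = 0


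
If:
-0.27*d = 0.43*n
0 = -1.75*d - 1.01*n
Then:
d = 0.00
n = 0.00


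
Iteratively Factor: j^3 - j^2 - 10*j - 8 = (j - 4)*(j^2 + 3*j + 2) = (j - 4)*(j + 1)*(j + 2)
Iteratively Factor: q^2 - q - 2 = (q - 2)*(q + 1)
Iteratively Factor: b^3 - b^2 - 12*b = (b - 4)*(b^2 + 3*b) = b*(b - 4)*(b + 3)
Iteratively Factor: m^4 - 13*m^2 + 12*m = (m - 1)*(m^3 + m^2 - 12*m) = m*(m - 1)*(m^2 + m - 12) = m*(m - 1)*(m + 4)*(m - 3)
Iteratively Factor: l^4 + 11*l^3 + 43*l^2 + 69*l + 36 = (l + 3)*(l^3 + 8*l^2 + 19*l + 12) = (l + 1)*(l + 3)*(l^2 + 7*l + 12) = (l + 1)*(l + 3)*(l + 4)*(l + 3)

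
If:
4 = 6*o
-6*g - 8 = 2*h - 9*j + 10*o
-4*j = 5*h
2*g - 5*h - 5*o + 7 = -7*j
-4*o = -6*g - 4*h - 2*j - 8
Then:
No Solution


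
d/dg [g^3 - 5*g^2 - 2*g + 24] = 3*g^2 - 10*g - 2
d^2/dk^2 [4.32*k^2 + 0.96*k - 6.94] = 8.64000000000000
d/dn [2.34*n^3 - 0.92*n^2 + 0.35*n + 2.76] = 7.02*n^2 - 1.84*n + 0.35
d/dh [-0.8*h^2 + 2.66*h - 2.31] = 2.66 - 1.6*h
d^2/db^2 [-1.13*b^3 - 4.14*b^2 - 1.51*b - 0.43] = -6.78*b - 8.28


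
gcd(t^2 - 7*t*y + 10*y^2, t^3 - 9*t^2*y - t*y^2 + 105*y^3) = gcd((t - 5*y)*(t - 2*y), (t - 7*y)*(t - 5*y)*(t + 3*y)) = -t + 5*y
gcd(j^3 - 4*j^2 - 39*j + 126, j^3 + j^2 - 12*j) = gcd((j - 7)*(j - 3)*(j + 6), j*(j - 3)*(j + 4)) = j - 3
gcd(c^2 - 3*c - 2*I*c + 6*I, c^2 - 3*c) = c - 3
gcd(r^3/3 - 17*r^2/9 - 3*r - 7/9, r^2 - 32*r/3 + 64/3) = 1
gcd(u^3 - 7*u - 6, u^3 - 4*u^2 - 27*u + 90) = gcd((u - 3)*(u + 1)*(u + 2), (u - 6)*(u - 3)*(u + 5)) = u - 3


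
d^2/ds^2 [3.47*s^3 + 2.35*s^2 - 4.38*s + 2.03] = 20.82*s + 4.7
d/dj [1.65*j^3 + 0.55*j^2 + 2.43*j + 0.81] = 4.95*j^2 + 1.1*j + 2.43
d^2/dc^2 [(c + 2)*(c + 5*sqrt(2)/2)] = 2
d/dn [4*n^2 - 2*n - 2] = 8*n - 2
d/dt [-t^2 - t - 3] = -2*t - 1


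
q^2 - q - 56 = (q - 8)*(q + 7)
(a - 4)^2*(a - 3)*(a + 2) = a^4 - 9*a^3 + 18*a^2 + 32*a - 96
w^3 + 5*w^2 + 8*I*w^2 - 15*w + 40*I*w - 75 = (w + 5)*(w + 3*I)*(w + 5*I)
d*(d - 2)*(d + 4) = d^3 + 2*d^2 - 8*d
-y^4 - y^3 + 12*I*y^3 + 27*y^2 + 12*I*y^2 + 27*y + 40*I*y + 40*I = (y - 8*I)*(y - 5*I)*(-I*y + 1)*(-I*y - I)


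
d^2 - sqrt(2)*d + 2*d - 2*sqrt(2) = (d + 2)*(d - sqrt(2))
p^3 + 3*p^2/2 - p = p*(p - 1/2)*(p + 2)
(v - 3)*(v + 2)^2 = v^3 + v^2 - 8*v - 12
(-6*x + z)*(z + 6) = -6*x*z - 36*x + z^2 + 6*z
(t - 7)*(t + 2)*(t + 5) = t^3 - 39*t - 70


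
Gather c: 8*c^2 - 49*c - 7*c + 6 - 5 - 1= 8*c^2 - 56*c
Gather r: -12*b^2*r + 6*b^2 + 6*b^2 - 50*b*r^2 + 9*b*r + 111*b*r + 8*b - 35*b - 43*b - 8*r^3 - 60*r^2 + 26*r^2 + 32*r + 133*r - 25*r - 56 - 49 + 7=12*b^2 - 70*b - 8*r^3 + r^2*(-50*b - 34) + r*(-12*b^2 + 120*b + 140) - 98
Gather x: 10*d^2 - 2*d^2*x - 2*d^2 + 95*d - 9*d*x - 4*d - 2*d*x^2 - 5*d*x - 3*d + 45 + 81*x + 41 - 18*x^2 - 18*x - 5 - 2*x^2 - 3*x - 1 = 8*d^2 + 88*d + x^2*(-2*d - 20) + x*(-2*d^2 - 14*d + 60) + 80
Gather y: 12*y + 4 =12*y + 4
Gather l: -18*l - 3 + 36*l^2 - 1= 36*l^2 - 18*l - 4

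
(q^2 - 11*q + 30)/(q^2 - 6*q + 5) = (q - 6)/(q - 1)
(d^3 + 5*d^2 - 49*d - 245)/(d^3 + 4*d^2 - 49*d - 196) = (d + 5)/(d + 4)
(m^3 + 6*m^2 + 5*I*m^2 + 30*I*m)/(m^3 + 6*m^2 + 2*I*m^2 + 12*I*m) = (m + 5*I)/(m + 2*I)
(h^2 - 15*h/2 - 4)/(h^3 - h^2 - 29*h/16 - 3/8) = 8*(-2*h^2 + 15*h + 8)/(-16*h^3 + 16*h^2 + 29*h + 6)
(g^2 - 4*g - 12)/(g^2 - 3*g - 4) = (-g^2 + 4*g + 12)/(-g^2 + 3*g + 4)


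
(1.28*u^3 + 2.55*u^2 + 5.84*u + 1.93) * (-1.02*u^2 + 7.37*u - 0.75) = -1.3056*u^5 + 6.8326*u^4 + 11.8767*u^3 + 39.1597*u^2 + 9.8441*u - 1.4475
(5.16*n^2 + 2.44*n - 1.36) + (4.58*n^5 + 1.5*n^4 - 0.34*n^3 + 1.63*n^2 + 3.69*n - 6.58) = 4.58*n^5 + 1.5*n^4 - 0.34*n^3 + 6.79*n^2 + 6.13*n - 7.94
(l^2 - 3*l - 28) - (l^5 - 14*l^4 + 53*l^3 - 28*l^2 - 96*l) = -l^5 + 14*l^4 - 53*l^3 + 29*l^2 + 93*l - 28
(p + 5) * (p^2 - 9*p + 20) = p^3 - 4*p^2 - 25*p + 100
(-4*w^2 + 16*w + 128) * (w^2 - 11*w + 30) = -4*w^4 + 60*w^3 - 168*w^2 - 928*w + 3840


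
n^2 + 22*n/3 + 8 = (n + 4/3)*(n + 6)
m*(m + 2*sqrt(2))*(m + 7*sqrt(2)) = m^3 + 9*sqrt(2)*m^2 + 28*m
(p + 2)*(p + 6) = p^2 + 8*p + 12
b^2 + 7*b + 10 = (b + 2)*(b + 5)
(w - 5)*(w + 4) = w^2 - w - 20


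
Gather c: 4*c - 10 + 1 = 4*c - 9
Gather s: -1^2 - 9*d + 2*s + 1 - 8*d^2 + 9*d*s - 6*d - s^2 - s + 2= -8*d^2 - 15*d - s^2 + s*(9*d + 1) + 2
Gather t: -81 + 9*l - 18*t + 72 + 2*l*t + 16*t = 9*l + t*(2*l - 2) - 9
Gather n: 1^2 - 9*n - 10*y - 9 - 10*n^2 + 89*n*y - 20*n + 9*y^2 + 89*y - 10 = -10*n^2 + n*(89*y - 29) + 9*y^2 + 79*y - 18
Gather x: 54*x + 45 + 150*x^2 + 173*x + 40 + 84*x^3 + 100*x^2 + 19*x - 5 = 84*x^3 + 250*x^2 + 246*x + 80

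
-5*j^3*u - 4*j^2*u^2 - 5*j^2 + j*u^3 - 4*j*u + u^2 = (-5*j + u)*(j + u)*(j*u + 1)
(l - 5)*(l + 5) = l^2 - 25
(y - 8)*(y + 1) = y^2 - 7*y - 8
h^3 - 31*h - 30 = (h - 6)*(h + 1)*(h + 5)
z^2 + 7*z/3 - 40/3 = (z - 8/3)*(z + 5)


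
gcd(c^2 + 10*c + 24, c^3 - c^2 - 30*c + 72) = c + 6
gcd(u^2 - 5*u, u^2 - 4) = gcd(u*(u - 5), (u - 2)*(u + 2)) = 1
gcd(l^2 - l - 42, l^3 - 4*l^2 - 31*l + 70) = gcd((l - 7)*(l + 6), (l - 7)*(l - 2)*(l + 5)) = l - 7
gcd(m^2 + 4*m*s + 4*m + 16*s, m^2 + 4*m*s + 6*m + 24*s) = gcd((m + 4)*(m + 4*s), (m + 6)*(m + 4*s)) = m + 4*s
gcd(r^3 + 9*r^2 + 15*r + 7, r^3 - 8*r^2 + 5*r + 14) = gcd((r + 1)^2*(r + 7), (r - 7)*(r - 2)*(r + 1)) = r + 1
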